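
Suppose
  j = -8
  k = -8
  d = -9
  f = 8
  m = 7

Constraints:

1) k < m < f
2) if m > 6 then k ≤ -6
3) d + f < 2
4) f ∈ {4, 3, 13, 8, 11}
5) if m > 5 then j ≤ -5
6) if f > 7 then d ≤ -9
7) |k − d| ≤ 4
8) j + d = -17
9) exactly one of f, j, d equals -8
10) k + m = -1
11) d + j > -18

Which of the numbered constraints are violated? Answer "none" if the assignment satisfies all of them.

All constraints are satisfied.

1) values -8 < 7 < 8  true
2) m = 7 > 6, so we need k ≤ -6; k = -8 ≤ -6  true
3) d + f = -9 + 8 = -1; -1 < 2  true
4) f = 8 is in {4, 3, 13, 8, 11}  true
5) m = 7 > 5, so we need j ≤ -5; j = -8 ≤ -5  true
6) f = 8 > 7, so we need d ≤ -9; d = -9 ≤ -9  true
7) |-8 − (-9)| = 1; 1 ≤ 4  true
8) j + d = -8 + (-9) = -17  true
9) f=8, j=-8, d=-9; 1 of them equals -8  true
10) k + m = -8 + 7 = -1  true
11) d + j = -9 + (-8) = -17; -17 > -18  true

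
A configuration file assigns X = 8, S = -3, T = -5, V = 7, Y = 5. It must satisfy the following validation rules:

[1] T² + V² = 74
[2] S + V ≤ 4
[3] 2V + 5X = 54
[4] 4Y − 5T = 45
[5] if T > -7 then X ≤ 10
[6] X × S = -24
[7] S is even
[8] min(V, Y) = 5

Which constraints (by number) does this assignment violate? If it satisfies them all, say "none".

Constraint 7 does not hold.

[1] T² + V² = (-5)² + 7² = 25 + 49 = 74 — OK.
[2] S + V = -3 + 7 = 4; 4 ≤ 4 — OK.
[3] 2V + 5X = 2(7) + 5(8) = 54 — OK.
[4] 4Y − 5T = 4(5) − 5(-5) = 45 — OK.
[5] T = -5 > -7, so we need X ≤ 10; X = 8 ≤ 10 — OK.
[6] X × S = 8 × (-3) = -24 — OK.
[7] S = -3 is odd — violated.
[8] min(7, 5) = 5 — OK.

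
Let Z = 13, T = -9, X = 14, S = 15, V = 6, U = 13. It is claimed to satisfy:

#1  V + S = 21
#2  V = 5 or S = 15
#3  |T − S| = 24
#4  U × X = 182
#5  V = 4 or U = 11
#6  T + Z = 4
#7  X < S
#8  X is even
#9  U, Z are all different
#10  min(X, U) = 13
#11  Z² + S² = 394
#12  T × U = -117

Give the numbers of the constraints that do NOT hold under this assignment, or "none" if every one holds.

#1 V + S = 6 + 15 = 21  true
#2 V = 6 ≠ 5, but S = 15 = 15 (second disjunct)  true
#3 |-9 − 15| = 24  true
#4 U × X = 13 × 14 = 182  true
#5 V = 6 ≠ 4 and U = 13 ≠ 11; both disjuncts false  false
#6 T + Z = -9 + 13 = 4  true
#7 X = 14, S = 15; 14 < 15  true
#8 X = 14 is even  true
#9 U = Z = 13, not all different  false
#10 min(14, 13) = 13  true
#11 Z² + S² = 13² + 15² = 169 + 225 = 394  true
#12 T × U = -9 × 13 = -117  true

Violated: 5 and 9.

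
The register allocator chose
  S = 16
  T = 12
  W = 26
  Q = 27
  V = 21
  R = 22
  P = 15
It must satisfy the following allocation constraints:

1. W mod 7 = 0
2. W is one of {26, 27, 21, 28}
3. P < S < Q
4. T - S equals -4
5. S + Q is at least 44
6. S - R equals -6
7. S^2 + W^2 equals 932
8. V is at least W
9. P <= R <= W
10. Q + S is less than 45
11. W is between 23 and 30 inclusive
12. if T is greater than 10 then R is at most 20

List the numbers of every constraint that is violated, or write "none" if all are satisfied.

1. 26 mod 7 = 5, not 0 — fails.
2. W = 26 is in {26, 27, 21, 28} — holds.
3. values 15 < 16 < 27 — holds.
4. T - S = 12 - 16 = -4 — holds.
5. S + Q = 16 + 27 = 43; 43 < 44, bound 44 not met — fails.
6. S - R = 16 - 22 = -6 — holds.
7. S^2 + W^2 = 16^2 + 26^2 = 256 + 676 = 932 — holds.
8. V = 21, W = 26; 21 < 26 (want ≥) — fails.
9. values 15 <= 22 <= 26 — holds.
10. Q + S = 27 + 16 = 43; 43 < 45 — holds.
11. W = 26 lies in [23, 30] — holds.
12. T = 12 > 10, so we need R ≤ 20; but R = 22 > 20 — fails.

The assignment fails constraints 1, 5, 8, and 12.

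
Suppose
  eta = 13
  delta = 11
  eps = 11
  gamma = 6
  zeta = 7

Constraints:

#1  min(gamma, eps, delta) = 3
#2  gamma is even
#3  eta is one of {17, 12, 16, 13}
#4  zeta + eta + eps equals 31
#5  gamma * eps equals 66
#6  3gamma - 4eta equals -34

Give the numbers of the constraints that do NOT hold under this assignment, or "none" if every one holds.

Constraint 1 is violated.

#1 min(6, 11, 11) = 6, not 3  FAIL
#2 gamma = 6 is even  OK
#3 eta = 13 is in {17, 12, 16, 13}  OK
#4 zeta + eta + eps = 7 + 13 + 11 = 31  OK
#5 gamma * eps = 6 * 11 = 66  OK
#6 3gamma - 4eta = 3(6) - 4(13) = -34  OK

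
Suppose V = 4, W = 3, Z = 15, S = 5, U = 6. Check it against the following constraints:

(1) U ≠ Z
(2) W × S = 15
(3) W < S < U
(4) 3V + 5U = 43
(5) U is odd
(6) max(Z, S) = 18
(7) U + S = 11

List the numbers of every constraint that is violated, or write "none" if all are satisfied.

No — constraints 4, 5, and 6 are not satisfied.

(1) U = 6, Z = 15; distinct  ✓
(2) W × S = 3 × 5 = 15  ✓
(3) values 3 < 5 < 6  ✓
(4) 3V + 5U = 3(4) + 5(6) = 42, not 43  ✗
(5) U = 6 is even  ✗
(6) max(15, 5) = 15, not 18  ✗
(7) U + S = 6 + 5 = 11  ✓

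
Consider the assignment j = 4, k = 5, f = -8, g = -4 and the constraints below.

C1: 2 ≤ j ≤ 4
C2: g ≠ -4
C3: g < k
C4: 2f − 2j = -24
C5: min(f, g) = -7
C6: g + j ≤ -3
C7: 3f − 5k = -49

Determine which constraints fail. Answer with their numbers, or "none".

Constraints 2, 5, 6 do not hold.

C1: j = 4 lies in [2, 4] — holds.
C2: g = -4, but -4 is required to differ — fails.
C3: g = -4, k = 5; -4 < 5 — holds.
C4: 2f − 2j = 2(-8) − 2(4) = -24 — holds.
C5: min(-8, -4) = -8, not -7 — fails.
C6: g + j = -4 + 4 = 0; 0 > -3, bound -3 not met — fails.
C7: 3f − 5k = 3(-8) − 5(5) = -49 — holds.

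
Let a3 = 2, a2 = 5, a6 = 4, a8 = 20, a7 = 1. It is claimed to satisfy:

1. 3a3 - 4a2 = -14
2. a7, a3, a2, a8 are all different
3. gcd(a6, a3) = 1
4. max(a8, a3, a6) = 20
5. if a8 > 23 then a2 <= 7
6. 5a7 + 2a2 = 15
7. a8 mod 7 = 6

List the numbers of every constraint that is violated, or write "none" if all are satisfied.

No — constraint 3 is not satisfied.

1. 3a3 - 4a2 = 3(2) - 4(5) = -14 — holds.
2. values 1, 2, 5, 20 are pairwise distinct — holds.
3. gcd(4, 2) = 2, not 1 — fails.
4. max(20, 2, 4) = 20 — holds.
5. a8 = 20, not > 23; antecedent false, conditional vacuously true — holds.
6. 5a7 + 2a2 = 5(1) + 2(5) = 15 — holds.
7. 20 mod 7 = 6 — holds.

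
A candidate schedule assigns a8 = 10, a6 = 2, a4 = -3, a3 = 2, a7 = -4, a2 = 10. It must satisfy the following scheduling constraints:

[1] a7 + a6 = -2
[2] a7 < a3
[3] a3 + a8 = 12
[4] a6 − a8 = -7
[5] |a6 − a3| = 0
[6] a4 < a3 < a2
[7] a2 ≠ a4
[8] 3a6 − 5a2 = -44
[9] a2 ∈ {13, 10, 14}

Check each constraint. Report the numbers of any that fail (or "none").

Violated: 4.

[1] a7 + a6 = -4 + 2 = -2 — OK.
[2] a7 = -4, a3 = 2; -4 < 2 — OK.
[3] a3 + a8 = 2 + 10 = 12 — OK.
[4] a6 − a8 = 2 − 10 = -8, not -7 — violated.
[5] |2 − 2| = 0 — OK.
[6] values -3 < 2 < 10 — OK.
[7] a2 = 10, a4 = -3; distinct — OK.
[8] 3a6 − 5a2 = 3(2) − 5(10) = -44 — OK.
[9] a2 = 10 is in {13, 10, 14} — OK.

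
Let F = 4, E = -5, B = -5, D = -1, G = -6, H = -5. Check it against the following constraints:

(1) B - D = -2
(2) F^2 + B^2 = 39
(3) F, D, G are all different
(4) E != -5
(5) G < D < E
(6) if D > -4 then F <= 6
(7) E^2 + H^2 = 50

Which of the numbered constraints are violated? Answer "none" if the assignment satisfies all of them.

(1) B - D = -5 - (-1) = -4, not -2 — violated.
(2) F^2 + B^2 = 4^2 + (-5)^2 = 16 + 25 = 41, not 39 — violated.
(3) values 4, -1, -6 are pairwise distinct — OK.
(4) E = -5, but -5 is required to differ — violated.
(5) values -6, -1, -5; D = -1 is not < E = -5 — violated.
(6) D = -1 > -4, so we need F ≤ 6; F = 4 ≤ 6 — OK.
(7) E^2 + H^2 = (-5)^2 + (-5)^2 = 25 + 25 = 50 — OK.

Violated: 1, 2, 4, and 5.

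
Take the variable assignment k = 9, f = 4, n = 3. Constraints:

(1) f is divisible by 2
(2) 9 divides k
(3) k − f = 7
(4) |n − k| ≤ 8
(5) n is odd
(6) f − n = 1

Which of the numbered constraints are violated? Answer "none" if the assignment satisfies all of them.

The assignment fails constraint 3.

(1) 4 / 2 = 2, so 2 divides 4 — satisfied.
(2) 9 / 9 = 1, so 9 divides 9 — satisfied.
(3) k − f = 9 − 4 = 5, not 7 — violated.
(4) |3 − 9| = 6; 6 ≤ 8 — satisfied.
(5) n = 3 is odd — satisfied.
(6) f − n = 4 − 3 = 1 — satisfied.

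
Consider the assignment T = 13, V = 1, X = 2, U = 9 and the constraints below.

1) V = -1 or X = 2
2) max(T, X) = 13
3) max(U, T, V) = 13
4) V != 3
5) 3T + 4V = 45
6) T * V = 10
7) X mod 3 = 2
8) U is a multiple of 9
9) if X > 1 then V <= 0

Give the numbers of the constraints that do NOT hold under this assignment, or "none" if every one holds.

The assignment fails constraints 5, 6, and 9.

1) V = 1 ≠ -1, but X = 2 = 2 (second disjunct) — OK.
2) max(13, 2) = 13 — OK.
3) max(9, 13, 1) = 13 — OK.
4) V = 1, and 1 ≠ 3 — OK.
5) 3T + 4V = 3(13) + 4(1) = 43, not 45 — violated.
6) T * V = 13 * 1 = 13, not 10 — violated.
7) 2 mod 3 = 2 — OK.
8) 9 / 9 = 1, so 9 divides 9 — OK.
9) X = 2 > 1, so we need V ≤ 0; but V = 1 > 0 — violated.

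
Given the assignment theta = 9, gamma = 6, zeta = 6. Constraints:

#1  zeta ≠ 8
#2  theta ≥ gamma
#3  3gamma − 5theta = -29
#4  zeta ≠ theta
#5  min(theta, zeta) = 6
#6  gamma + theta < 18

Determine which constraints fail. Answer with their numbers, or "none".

#1 zeta = 6, and 6 ≠ 8  holds
#2 theta = 9, gamma = 6; 9 ≥ 6  holds
#3 3gamma − 5theta = 3(6) − 5(9) = -27, not -29  fails
#4 zeta = 6, theta = 9; distinct  holds
#5 min(9, 6) = 6  holds
#6 gamma + theta = 6 + 9 = 15; 15 < 18  holds

Violated: 3.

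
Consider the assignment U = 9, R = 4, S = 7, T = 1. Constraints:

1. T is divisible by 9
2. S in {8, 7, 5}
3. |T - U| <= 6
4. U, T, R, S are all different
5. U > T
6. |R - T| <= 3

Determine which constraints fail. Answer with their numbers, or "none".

1. 1 = 9*0 + 1, so 9 does not divide 1 — violated.
2. S = 7 is in {8, 7, 5} — satisfied.
3. |1 - 9| = 8; 8 > 6, exceeds bound 6 — violated.
4. values 9, 1, 4, 7 are pairwise distinct — satisfied.
5. U = 9, T = 1; 9 > 1 — satisfied.
6. |4 - 1| = 3; 3 ≤ 3 — satisfied.

Constraints 1 and 3 do not hold.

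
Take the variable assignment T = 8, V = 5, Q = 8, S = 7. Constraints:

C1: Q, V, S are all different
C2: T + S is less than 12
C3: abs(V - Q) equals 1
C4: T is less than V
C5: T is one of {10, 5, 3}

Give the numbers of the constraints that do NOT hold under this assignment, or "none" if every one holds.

C1: values 8, 5, 7 are pairwise distinct  yes
C2: T + S = 8 + 7 = 15; 15 ≥ 12, bound 12 not met  no
C3: abs(5 - 8) = 3, not 1  no
C4: T = 8, V = 5; 8 ≥ 5 (want <)  no
C5: T = 8 is not in {10, 5, 3}  no

Constraints 2, 3, 4, 5 do not hold.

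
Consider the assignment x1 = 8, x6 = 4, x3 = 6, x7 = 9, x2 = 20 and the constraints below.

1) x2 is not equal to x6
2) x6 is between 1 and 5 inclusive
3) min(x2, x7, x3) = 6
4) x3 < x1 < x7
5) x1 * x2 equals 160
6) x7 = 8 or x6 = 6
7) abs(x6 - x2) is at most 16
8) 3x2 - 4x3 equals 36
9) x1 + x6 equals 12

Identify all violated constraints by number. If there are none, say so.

Constraint 6 does not hold.

1) x2 = 20, x6 = 4; distinct — holds.
2) x6 = 4 lies in [1, 5] — holds.
3) min(20, 9, 6) = 6 — holds.
4) values 6 < 8 < 9 — holds.
5) x1 * x2 = 8 * 20 = 160 — holds.
6) x7 = 9 ≠ 8 and x6 = 4 ≠ 6; both disjuncts false — does not hold.
7) abs(4 - 20) = 16; 16 ≤ 16 — holds.
8) 3x2 - 4x3 = 3(20) - 4(6) = 36 — holds.
9) x1 + x6 = 8 + 4 = 12 — holds.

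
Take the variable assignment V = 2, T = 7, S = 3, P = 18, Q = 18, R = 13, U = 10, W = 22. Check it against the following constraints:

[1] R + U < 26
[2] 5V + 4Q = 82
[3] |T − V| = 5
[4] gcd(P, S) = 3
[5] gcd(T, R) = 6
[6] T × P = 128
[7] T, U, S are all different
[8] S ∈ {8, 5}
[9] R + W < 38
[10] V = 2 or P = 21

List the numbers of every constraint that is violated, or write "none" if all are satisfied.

No — constraints 5, 6, 8 are not satisfied.

[1] R + U = 13 + 10 = 23; 23 < 26  OK
[2] 5V + 4Q = 5(2) + 4(18) = 82  OK
[3] |7 − 2| = 5  OK
[4] gcd(18, 3) = 3  OK
[5] gcd(7, 13) = 1, not 6  FAIL
[6] T × P = 7 × 18 = 126, not 128  FAIL
[7] values 7, 10, 3 are pairwise distinct  OK
[8] S = 3 is not in {8, 5}  FAIL
[9] R + W = 13 + 22 = 35; 35 < 38  OK
[10] V = 2 = 2 (first disjunct)  OK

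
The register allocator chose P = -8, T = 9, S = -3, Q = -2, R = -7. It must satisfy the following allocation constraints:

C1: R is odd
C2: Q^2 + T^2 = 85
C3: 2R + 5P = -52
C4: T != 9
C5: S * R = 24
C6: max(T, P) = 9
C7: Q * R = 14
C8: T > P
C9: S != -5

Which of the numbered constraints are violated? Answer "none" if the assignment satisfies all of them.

The assignment fails constraints 3, 4, and 5.

C1: R = -7 is odd — satisfied.
C2: Q^2 + T^2 = (-2)^2 + 9^2 = 4 + 81 = 85 — satisfied.
C3: 2R + 5P = 2(-7) + 5(-8) = -54, not -52 — violated.
C4: T = 9, but 9 is required to differ — violated.
C5: S * R = -3 * (-7) = 21, not 24 — violated.
C6: max(9, -8) = 9 — satisfied.
C7: Q * R = -2 * (-7) = 14 — satisfied.
C8: T = 9, P = -8; 9 > -8 — satisfied.
C9: S = -3, and -3 ≠ -5 — satisfied.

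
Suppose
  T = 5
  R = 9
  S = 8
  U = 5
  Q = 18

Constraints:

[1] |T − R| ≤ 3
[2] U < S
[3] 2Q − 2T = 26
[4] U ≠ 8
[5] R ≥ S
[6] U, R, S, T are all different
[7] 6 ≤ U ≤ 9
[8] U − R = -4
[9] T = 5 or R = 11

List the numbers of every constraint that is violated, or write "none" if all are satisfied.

[1] |5 − 9| = 4; 4 > 3, exceeds bound 3 — violated.
[2] U = 5, S = 8; 5 < 8 — satisfied.
[3] 2Q − 2T = 2(18) − 2(5) = 26 — satisfied.
[4] U = 5, and 5 ≠ 8 — satisfied.
[5] R = 9, S = 8; 9 ≥ 8 — satisfied.
[6] U = T = 5, not all different — violated.
[7] U = 5 is outside [6, 9] — violated.
[8] U − R = 5 − 9 = -4 — satisfied.
[9] T = 5 = 5 (first disjunct) — satisfied.

Violated: 1, 6, 7.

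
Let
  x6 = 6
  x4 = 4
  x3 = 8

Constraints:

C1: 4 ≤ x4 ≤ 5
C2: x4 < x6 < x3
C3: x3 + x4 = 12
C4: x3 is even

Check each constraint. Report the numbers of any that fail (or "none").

The assignment satisfies every constraint.

C1: x4 = 4 lies in [4, 5] — OK.
C2: values 4 < 6 < 8 — OK.
C3: x3 + x4 = 8 + 4 = 12 — OK.
C4: x3 = 8 is even — OK.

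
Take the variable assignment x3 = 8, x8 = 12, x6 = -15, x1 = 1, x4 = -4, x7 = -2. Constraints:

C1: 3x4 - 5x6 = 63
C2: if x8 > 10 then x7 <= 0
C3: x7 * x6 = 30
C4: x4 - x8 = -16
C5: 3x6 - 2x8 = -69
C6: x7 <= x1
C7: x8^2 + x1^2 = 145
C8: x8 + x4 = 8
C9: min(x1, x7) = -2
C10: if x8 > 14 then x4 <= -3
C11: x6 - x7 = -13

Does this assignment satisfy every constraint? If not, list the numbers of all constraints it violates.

C1: 3x4 - 5x6 = 3(-4) - 5(-15) = 63 — holds.
C2: x8 = 12 > 10, so we need x7 ≤ 0; x7 = -2 ≤ 0 — holds.
C3: x7 * x6 = -2 * (-15) = 30 — holds.
C4: x4 - x8 = -4 - 12 = -16 — holds.
C5: 3x6 - 2x8 = 3(-15) - 2(12) = -69 — holds.
C6: x7 = -2, x1 = 1; -2 ≤ 1 — holds.
C7: x8^2 + x1^2 = 12^2 + 1^2 = 144 + 1 = 145 — holds.
C8: x8 + x4 = 12 + (-4) = 8 — holds.
C9: min(1, -2) = -2 — holds.
C10: x8 = 12, not > 14; antecedent false, conditional vacuously true — holds.
C11: x6 - x7 = -15 - (-2) = -13 — holds.

No violations.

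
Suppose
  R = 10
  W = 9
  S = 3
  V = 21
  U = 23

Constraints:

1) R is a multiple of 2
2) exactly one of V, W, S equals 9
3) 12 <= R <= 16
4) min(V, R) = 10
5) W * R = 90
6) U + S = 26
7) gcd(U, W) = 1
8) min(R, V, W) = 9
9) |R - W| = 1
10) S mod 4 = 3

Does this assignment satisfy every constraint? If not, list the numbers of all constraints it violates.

1) 10 / 2 = 5, so 2 divides 10 — OK.
2) V=21, W=9, S=3; 1 of them equals 9 — OK.
3) R = 10 is outside [12, 16] — violated.
4) min(21, 10) = 10 — OK.
5) W * R = 9 * 10 = 90 — OK.
6) U + S = 23 + 3 = 26 — OK.
7) gcd(23, 9) = 1 — OK.
8) min(10, 21, 9) = 9 — OK.
9) |10 - 9| = 1 — OK.
10) 3 mod 4 = 3 — OK.

Violated: 3.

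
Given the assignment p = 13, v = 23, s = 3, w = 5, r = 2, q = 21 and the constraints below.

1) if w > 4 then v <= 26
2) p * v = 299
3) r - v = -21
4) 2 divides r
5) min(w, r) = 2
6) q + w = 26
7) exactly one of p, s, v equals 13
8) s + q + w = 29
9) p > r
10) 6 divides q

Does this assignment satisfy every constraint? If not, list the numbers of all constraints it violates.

The assignment fails constraint 10.

1) w = 5 > 4, so we need v ≤ 26; v = 23 ≤ 26  OK
2) p * v = 13 * 23 = 299  OK
3) r - v = 2 - 23 = -21  OK
4) 2 / 2 = 1, so 2 divides 2  OK
5) min(5, 2) = 2  OK
6) q + w = 21 + 5 = 26  OK
7) p=13, s=3, v=23; 1 of them equals 13  OK
8) s + q + w = 3 + 21 + 5 = 29  OK
9) p = 13, r = 2; 13 > 2  OK
10) 21 = 6*3 + 3, so 6 does not divide 21  FAIL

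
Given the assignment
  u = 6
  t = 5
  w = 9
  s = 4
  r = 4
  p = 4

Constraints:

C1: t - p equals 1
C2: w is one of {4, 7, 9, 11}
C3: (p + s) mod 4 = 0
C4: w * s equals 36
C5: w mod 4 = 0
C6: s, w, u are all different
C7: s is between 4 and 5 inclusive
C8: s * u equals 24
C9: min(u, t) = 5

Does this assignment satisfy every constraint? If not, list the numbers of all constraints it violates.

C1: t - p = 5 - 4 = 1 — OK.
C2: w = 9 is in {4, 7, 9, 11} — OK.
C3: p + s = 8; 8 mod 4 = 0 — OK.
C4: w * s = 9 * 4 = 36 — OK.
C5: 9 mod 4 = 1, not 0 — violated.
C6: values 4, 9, 6 are pairwise distinct — OK.
C7: s = 4 lies in [4, 5] — OK.
C8: s * u = 4 * 6 = 24 — OK.
C9: min(6, 5) = 5 — OK.

No — constraint 5 is not satisfied.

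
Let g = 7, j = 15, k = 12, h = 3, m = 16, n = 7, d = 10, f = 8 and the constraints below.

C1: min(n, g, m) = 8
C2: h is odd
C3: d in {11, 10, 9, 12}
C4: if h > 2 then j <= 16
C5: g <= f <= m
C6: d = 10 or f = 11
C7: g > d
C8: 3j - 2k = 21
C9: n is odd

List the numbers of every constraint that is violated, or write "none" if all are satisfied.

Constraints 1 and 7 do not hold.

C1: min(7, 7, 16) = 7, not 8 — does not hold.
C2: h = 3 is odd — holds.
C3: d = 10 is in {11, 10, 9, 12} — holds.
C4: h = 3 > 2, so we need j ≤ 16; j = 15 ≤ 16 — holds.
C5: values 7 <= 8 <= 16 — holds.
C6: d = 10 = 10 (first disjunct) — holds.
C7: g = 7, d = 10; 7 ≤ 10 (want >) — does not hold.
C8: 3j - 2k = 3(15) - 2(12) = 21 — holds.
C9: n = 7 is odd — holds.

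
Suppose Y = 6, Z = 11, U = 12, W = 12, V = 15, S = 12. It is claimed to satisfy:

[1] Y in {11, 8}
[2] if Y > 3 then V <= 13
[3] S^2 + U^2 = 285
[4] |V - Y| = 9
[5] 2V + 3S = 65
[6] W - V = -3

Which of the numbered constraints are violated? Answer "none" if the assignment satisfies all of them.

[1] Y = 6 is not in {11, 8} — fails.
[2] Y = 6 > 3, so we need V ≤ 13; but V = 15 > 13 — fails.
[3] S^2 + U^2 = 12^2 + 12^2 = 144 + 144 = 288, not 285 — fails.
[4] |15 - 6| = 9 — holds.
[5] 2V + 3S = 2(15) + 3(12) = 66, not 65 — fails.
[6] W - V = 12 - 15 = -3 — holds.

The assignment fails constraints 1, 2, 3, 5.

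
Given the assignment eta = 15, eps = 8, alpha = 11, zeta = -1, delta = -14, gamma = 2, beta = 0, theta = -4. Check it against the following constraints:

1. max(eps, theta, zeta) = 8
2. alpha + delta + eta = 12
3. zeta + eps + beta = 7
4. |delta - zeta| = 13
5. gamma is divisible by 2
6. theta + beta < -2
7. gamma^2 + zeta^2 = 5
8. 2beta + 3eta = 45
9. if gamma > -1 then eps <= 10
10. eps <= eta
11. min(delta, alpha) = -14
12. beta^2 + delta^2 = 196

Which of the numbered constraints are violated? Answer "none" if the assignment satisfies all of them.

1. max(8, -4, -1) = 8  true
2. alpha + delta + eta = 11 + (-14) + 15 = 12  true
3. zeta + eps + beta = -1 + 8 + 0 = 7  true
4. |-14 - (-1)| = 13  true
5. 2 / 2 = 1, so 2 divides 2  true
6. theta + beta = -4 + 0 = -4; -4 < -2  true
7. gamma^2 + zeta^2 = 2^2 + (-1)^2 = 4 + 1 = 5  true
8. 2beta + 3eta = 2(0) + 3(15) = 45  true
9. gamma = 2 > -1, so we need eps ≤ 10; eps = 8 ≤ 10  true
10. eps = 8, eta = 15; 8 ≤ 15  true
11. min(-14, 11) = -14  true
12. beta^2 + delta^2 = 0^2 + (-14)^2 = 0 + 196 = 196  true

Yes — all constraints hold.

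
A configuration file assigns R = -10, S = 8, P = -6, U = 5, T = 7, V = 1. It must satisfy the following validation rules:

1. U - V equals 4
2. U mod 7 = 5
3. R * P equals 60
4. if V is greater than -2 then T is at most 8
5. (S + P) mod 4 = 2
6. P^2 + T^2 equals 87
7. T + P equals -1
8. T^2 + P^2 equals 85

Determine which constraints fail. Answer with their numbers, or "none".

The assignment fails constraints 6 and 7.

1. U - V = 5 - 1 = 4  yes
2. 5 mod 7 = 5  yes
3. R * P = -10 * (-6) = 60  yes
4. V = 1 > -2, so we need T ≤ 8; T = 7 ≤ 8  yes
5. S + P = 2; 2 mod 4 = 2  yes
6. P^2 + T^2 = (-6)^2 + 7^2 = 36 + 49 = 85, not 87  no
7. T + P = 7 + (-6) = 1, not -1  no
8. T^2 + P^2 = 7^2 + (-6)^2 = 49 + 36 = 85  yes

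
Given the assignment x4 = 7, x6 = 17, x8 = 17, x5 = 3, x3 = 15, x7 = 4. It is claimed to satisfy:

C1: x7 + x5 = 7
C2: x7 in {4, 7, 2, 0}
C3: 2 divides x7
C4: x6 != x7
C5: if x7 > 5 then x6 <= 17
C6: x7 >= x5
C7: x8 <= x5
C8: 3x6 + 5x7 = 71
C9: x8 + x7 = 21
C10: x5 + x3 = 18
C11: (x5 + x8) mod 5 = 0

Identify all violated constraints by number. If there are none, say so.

C1: x7 + x5 = 4 + 3 = 7 — holds.
C2: x7 = 4 is in {4, 7, 2, 0} — holds.
C3: 4 / 2 = 2, so 2 divides 4 — holds.
C4: x6 = 17, x7 = 4; distinct — holds.
C5: x7 = 4, not > 5; antecedent false, conditional vacuously true — holds.
C6: x7 = 4, x5 = 3; 4 ≥ 3 — holds.
C7: x8 = 17, x5 = 3; 17 > 3 (want ≤) — fails.
C8: 3x6 + 5x7 = 3(17) + 5(4) = 71 — holds.
C9: x8 + x7 = 17 + 4 = 21 — holds.
C10: x5 + x3 = 3 + 15 = 18 — holds.
C11: x5 + x8 = 20; 20 mod 5 = 0 — holds.

Violated: 7.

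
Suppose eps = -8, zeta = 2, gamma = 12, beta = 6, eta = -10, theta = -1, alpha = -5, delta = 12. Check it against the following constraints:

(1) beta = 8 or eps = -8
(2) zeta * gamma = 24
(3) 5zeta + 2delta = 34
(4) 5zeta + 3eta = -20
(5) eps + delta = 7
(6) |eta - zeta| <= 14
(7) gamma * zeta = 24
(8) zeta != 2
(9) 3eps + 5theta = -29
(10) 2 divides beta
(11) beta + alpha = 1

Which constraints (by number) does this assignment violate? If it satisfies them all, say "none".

(1) beta = 6 ≠ 8, but eps = -8 = -8 (second disjunct)  ✔
(2) zeta * gamma = 2 * 12 = 24  ✔
(3) 5zeta + 2delta = 5(2) + 2(12) = 34  ✔
(4) 5zeta + 3eta = 5(2) + 3(-10) = -20  ✔
(5) eps + delta = -8 + 12 = 4, not 7  ✘
(6) |-10 - 2| = 12; 12 ≤ 14  ✔
(7) gamma * zeta = 12 * 2 = 24  ✔
(8) zeta = 2, but 2 is required to differ  ✘
(9) 3eps + 5theta = 3(-8) + 5(-1) = -29  ✔
(10) 6 / 2 = 3, so 2 divides 6  ✔
(11) beta + alpha = 6 + (-5) = 1  ✔

Violated: 5 and 8.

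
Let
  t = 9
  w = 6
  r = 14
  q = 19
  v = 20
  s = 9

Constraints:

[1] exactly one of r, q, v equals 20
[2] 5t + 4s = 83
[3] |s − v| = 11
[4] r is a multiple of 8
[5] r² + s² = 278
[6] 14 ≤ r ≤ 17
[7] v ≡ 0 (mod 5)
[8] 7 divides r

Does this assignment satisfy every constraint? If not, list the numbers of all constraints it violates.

The assignment fails constraints 2, 4, 5.

[1] r=14, q=19, v=20; 1 of them equals 20  true
[2] 5t + 4s = 5(9) + 4(9) = 81, not 83  false
[3] |9 − 20| = 11  true
[4] 14 = 8×1 + 6, so 8 does not divide 14  false
[5] r² + s² = 14² + 9² = 196 + 81 = 277, not 278  false
[6] r = 14 lies in [14, 17]  true
[7] 20 mod 5 = 0  true
[8] 14 / 7 = 2, so 7 divides 14  true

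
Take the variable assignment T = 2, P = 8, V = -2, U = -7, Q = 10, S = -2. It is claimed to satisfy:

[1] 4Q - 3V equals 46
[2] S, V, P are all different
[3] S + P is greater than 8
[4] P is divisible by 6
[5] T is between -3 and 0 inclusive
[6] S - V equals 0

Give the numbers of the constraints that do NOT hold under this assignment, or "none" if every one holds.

Violated: 2, 3, 4, and 5.

[1] 4Q - 3V = 4(10) - 3(-2) = 46  OK
[2] S = V = -2, not all different  FAIL
[3] S + P = -2 + 8 = 6; 6 ≤ 8, bound 8 not met  FAIL
[4] 8 = 6*1 + 2, so 6 does not divide 8  FAIL
[5] T = 2 is outside [-3, 0]  FAIL
[6] S - V = -2 - (-2) = 0  OK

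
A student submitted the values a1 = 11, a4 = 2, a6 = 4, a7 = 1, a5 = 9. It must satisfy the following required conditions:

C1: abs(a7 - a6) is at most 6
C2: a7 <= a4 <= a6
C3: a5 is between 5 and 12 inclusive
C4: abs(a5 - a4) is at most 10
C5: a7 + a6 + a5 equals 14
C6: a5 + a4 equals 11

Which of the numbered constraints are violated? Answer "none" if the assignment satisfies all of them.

C1: abs(1 - 4) = 3; 3 ≤ 6 — satisfied.
C2: values 1 <= 2 <= 4 — satisfied.
C3: a5 = 9 lies in [5, 12] — satisfied.
C4: abs(9 - 2) = 7; 7 ≤ 10 — satisfied.
C5: a7 + a6 + a5 = 1 + 4 + 9 = 14 — satisfied.
C6: a5 + a4 = 9 + 2 = 11 — satisfied.

All constraints are satisfied.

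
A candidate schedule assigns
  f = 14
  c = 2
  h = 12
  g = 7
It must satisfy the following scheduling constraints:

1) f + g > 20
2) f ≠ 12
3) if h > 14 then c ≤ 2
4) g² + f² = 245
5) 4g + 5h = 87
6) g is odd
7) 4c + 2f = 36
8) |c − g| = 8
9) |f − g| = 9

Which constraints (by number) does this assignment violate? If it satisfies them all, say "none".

1) f + g = 14 + 7 = 21; 21 > 20 — OK.
2) f = 14, and 14 ≠ 12 — OK.
3) h = 12, not > 14; antecedent false, conditional vacuously true — OK.
4) g² + f² = 7² + 14² = 49 + 196 = 245 — OK.
5) 4g + 5h = 4(7) + 5(12) = 88, not 87 — violated.
6) g = 7 is odd — OK.
7) 4c + 2f = 4(2) + 2(14) = 36 — OK.
8) |2 − 7| = 5, not 8 — violated.
9) |14 − 7| = 7, not 9 — violated.

Violated: 5, 8, 9.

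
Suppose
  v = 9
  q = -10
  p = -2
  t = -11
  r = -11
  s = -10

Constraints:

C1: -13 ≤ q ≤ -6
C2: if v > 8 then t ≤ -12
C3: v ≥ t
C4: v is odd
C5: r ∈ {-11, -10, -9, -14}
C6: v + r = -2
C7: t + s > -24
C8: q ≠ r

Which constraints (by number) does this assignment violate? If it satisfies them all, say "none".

Constraint 2 does not hold.

C1: q = -10 lies in [-13, -6] — holds.
C2: v = 9 > 8, so we need t ≤ -12; but t = -11 > -12 — does not hold.
C3: v = 9, t = -11; 9 ≥ -11 — holds.
C4: v = 9 is odd — holds.
C5: r = -11 is in {-11, -10, -9, -14} — holds.
C6: v + r = 9 + (-11) = -2 — holds.
C7: t + s = -11 + (-10) = -21; -21 > -24 — holds.
C8: q = -10, r = -11; distinct — holds.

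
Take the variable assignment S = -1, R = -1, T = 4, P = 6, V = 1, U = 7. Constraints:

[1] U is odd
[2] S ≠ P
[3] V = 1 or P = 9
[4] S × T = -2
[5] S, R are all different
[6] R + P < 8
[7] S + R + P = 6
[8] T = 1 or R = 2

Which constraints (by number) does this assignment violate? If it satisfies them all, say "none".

[1] U = 7 is odd — holds.
[2] S = -1, P = 6; distinct — holds.
[3] V = 1 = 1 (first disjunct) — holds.
[4] S × T = -1 × 4 = -4, not -2 — does not hold.
[5] S = R = -1, not all different — does not hold.
[6] R + P = -1 + 6 = 5; 5 < 8 — holds.
[7] S + R + P = -1 + (-1) + 6 = 4, not 6 — does not hold.
[8] T = 4 ≠ 1 and R = -1 ≠ 2; both disjuncts false — does not hold.

No — constraints 4, 5, 7, and 8 are not satisfied.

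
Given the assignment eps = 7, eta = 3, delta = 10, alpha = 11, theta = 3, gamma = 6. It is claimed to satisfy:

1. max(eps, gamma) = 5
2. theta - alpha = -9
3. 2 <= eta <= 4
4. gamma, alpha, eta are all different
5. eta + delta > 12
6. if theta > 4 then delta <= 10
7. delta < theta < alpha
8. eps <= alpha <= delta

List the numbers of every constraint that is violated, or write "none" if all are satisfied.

Constraints 1, 2, 7, 8 do not hold.

1. max(7, 6) = 7, not 5 — violated.
2. theta - alpha = 3 - 11 = -8, not -9 — violated.
3. eta = 3 lies in [2, 4] — satisfied.
4. values 6, 11, 3 are pairwise distinct — satisfied.
5. eta + delta = 3 + 10 = 13; 13 > 12 — satisfied.
6. theta = 3, not > 4; antecedent false, conditional vacuously true — satisfied.
7. values 10, 3, 11; delta = 10 is not < theta = 3 — violated.
8. values 7, 11, 10; alpha = 11 is not <= delta = 10 — violated.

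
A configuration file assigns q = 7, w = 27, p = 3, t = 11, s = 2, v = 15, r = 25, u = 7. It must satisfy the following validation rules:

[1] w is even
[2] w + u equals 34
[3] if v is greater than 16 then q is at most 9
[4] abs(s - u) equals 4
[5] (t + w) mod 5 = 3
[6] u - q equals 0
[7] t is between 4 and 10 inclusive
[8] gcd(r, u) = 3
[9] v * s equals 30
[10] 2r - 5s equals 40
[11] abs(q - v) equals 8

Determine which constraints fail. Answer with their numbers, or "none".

The assignment fails constraints 1, 4, 7, 8.

[1] w = 27 is odd — violated.
[2] w + u = 27 + 7 = 34 — OK.
[3] v = 15, not > 16; antecedent false, conditional vacuously true — OK.
[4] abs(2 - 7) = 5, not 4 — violated.
[5] t + w = 38; 38 mod 5 = 3 — OK.
[6] u - q = 7 - 7 = 0 — OK.
[7] t = 11 is outside [4, 10] — violated.
[8] gcd(25, 7) = 1, not 3 — violated.
[9] v * s = 15 * 2 = 30 — OK.
[10] 2r - 5s = 2(25) - 5(2) = 40 — OK.
[11] abs(7 - 15) = 8 — OK.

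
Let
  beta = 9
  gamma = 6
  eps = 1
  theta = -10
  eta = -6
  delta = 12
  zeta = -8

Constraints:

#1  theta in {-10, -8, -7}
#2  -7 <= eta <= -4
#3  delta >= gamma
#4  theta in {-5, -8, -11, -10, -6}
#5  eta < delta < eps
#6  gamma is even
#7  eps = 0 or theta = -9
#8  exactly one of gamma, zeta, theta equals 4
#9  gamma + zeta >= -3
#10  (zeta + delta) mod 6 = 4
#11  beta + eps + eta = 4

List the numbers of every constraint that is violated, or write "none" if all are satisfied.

Violated: 5, 7, and 8.

#1 theta = -10 is in {-10, -8, -7} — holds.
#2 eta = -6 lies in [-7, -4] — holds.
#3 delta = 12, gamma = 6; 12 ≥ 6 — holds.
#4 theta = -10 is in {-5, -8, -11, -10, -6} — holds.
#5 values -6, 12, 1; delta = 12 is not < eps = 1 — does not hold.
#6 gamma = 6 is even — holds.
#7 eps = 1 ≠ 0 and theta = -10 ≠ -9; both disjuncts false — does not hold.
#8 gamma=6, zeta=-8, theta=-10; 0 of them equal 4, not exactly one — does not hold.
#9 gamma + zeta = 6 + (-8) = -2; -2 ≥ -3 — holds.
#10 zeta + delta = 4; 4 mod 6 = 4 — holds.
#11 beta + eps + eta = 9 + 1 + (-6) = 4 — holds.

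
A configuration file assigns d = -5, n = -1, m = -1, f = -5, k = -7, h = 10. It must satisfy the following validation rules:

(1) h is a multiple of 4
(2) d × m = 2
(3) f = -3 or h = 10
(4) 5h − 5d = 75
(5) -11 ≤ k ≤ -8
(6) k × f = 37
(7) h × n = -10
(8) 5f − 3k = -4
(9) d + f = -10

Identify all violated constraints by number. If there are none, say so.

Constraints 1, 2, 5, and 6 do not hold.

(1) 10 = 4×2 + 2, so 4 does not divide 10 — violated.
(2) d × m = -5 × (-1) = 5, not 2 — violated.
(3) f = -5 ≠ -3, but h = 10 = 10 (second disjunct) — OK.
(4) 5h − 5d = 5(10) − 5(-5) = 75 — OK.
(5) k = -7 is outside [-11, -8] — violated.
(6) k × f = -7 × (-5) = 35, not 37 — violated.
(7) h × n = 10 × (-1) = -10 — OK.
(8) 5f − 3k = 5(-5) − 3(-7) = -4 — OK.
(9) d + f = -5 + (-5) = -10 — OK.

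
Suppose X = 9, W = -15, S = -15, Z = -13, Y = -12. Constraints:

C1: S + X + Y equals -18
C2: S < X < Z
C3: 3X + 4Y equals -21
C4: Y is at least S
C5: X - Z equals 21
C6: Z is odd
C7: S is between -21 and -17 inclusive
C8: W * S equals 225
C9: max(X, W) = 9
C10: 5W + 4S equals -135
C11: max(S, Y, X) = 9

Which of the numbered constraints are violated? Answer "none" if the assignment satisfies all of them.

No — constraints 2, 5, and 7 are not satisfied.

C1: S + X + Y = -15 + 9 + (-12) = -18 — holds.
C2: values -15, 9, -13; X = 9 is not < Z = -13 — does not hold.
C3: 3X + 4Y = 3(9) + 4(-12) = -21 — holds.
C4: Y = -12, S = -15; -12 ≥ -15 — holds.
C5: X - Z = 9 - (-13) = 22, not 21 — does not hold.
C6: Z = -13 is odd — holds.
C7: S = -15 is outside [-21, -17] — does not hold.
C8: W * S = -15 * (-15) = 225 — holds.
C9: max(9, -15) = 9 — holds.
C10: 5W + 4S = 5(-15) + 4(-15) = -135 — holds.
C11: max(-15, -12, 9) = 9 — holds.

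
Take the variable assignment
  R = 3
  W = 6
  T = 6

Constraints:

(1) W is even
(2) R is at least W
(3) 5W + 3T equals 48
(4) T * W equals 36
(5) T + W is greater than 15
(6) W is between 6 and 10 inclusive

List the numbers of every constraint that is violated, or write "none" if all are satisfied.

(1) W = 6 is even — satisfied.
(2) R = 3, W = 6; 3 < 6 (want ≥) — violated.
(3) 5W + 3T = 5(6) + 3(6) = 48 — satisfied.
(4) T * W = 6 * 6 = 36 — satisfied.
(5) T + W = 6 + 6 = 12; 12 ≤ 15, bound 15 not met — violated.
(6) W = 6 lies in [6, 10] — satisfied.

The assignment fails constraints 2 and 5.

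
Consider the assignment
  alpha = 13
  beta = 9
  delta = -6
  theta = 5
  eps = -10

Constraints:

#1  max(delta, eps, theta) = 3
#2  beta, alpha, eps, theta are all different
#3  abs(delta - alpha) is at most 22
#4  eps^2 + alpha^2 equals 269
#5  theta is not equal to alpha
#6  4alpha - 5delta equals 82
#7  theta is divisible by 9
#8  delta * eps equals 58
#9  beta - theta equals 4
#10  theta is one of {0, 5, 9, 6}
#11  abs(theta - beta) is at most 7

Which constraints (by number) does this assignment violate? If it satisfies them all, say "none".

#1 max(-6, -10, 5) = 5, not 3 — violated.
#2 values 9, 13, -10, 5 are pairwise distinct — OK.
#3 abs(-6 - 13) = 19; 19 ≤ 22 — OK.
#4 eps^2 + alpha^2 = (-10)^2 + 13^2 = 100 + 169 = 269 — OK.
#5 theta = 5, alpha = 13; distinct — OK.
#6 4alpha - 5delta = 4(13) - 5(-6) = 82 — OK.
#7 5 = 9*0 + 5, so 9 does not divide 5 — violated.
#8 delta * eps = -6 * (-10) = 60, not 58 — violated.
#9 beta - theta = 9 - 5 = 4 — OK.
#10 theta = 5 is in {0, 5, 9, 6} — OK.
#11 abs(5 - 9) = 4; 4 ≤ 7 — OK.

No — constraints 1, 7, 8 are not satisfied.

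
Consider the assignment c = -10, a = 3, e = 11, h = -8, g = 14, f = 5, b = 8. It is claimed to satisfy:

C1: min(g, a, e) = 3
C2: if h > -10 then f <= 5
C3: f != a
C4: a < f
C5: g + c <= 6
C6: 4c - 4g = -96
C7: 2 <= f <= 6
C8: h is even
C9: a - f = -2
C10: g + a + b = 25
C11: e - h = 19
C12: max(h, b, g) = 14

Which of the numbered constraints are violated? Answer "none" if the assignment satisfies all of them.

None — every constraint holds.

C1: min(14, 3, 11) = 3 — OK.
C2: h = -8 > -10, so we need f ≤ 5; f = 5 ≤ 5 — OK.
C3: f = 5, a = 3; distinct — OK.
C4: a = 3, f = 5; 3 < 5 — OK.
C5: g + c = 14 + (-10) = 4; 4 ≤ 6 — OK.
C6: 4c - 4g = 4(-10) - 4(14) = -96 — OK.
C7: f = 5 lies in [2, 6] — OK.
C8: h = -8 is even — OK.
C9: a - f = 3 - 5 = -2 — OK.
C10: g + a + b = 14 + 3 + 8 = 25 — OK.
C11: e - h = 11 - (-8) = 19 — OK.
C12: max(-8, 8, 14) = 14 — OK.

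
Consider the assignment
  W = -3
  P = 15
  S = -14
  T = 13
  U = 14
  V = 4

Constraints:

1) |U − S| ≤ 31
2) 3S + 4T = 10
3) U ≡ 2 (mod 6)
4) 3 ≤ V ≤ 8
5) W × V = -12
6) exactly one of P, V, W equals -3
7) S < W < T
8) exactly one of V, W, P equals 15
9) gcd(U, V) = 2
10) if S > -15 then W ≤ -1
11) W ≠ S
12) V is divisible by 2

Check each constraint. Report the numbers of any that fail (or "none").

1) |14 − (-14)| = 28; 28 ≤ 31  ✓
2) 3S + 4T = 3(-14) + 4(13) = 10  ✓
3) 14 mod 6 = 2  ✓
4) V = 4 lies in [3, 8]  ✓
5) W × V = -3 × 4 = -12  ✓
6) P=15, V=4, W=-3; 1 of them equals -3  ✓
7) values -14 < -3 < 13  ✓
8) V=4, W=-3, P=15; 1 of them equals 15  ✓
9) gcd(14, 4) = 2  ✓
10) S = -14 > -15, so we need W ≤ -1; W = -3 ≤ -1  ✓
11) W = -3, S = -14; distinct  ✓
12) 4 / 2 = 2, so 2 divides 4  ✓

No violations.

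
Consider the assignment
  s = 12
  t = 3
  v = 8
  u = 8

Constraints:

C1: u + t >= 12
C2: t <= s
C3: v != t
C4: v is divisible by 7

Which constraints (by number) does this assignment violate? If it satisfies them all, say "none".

Constraints 1 and 4 do not hold.

C1: u + t = 8 + 3 = 11; 11 < 12, bound 12 not met — fails.
C2: t = 3, s = 12; 3 ≤ 12 — holds.
C3: v = 8, t = 3; distinct — holds.
C4: 8 = 7*1 + 1, so 7 does not divide 8 — fails.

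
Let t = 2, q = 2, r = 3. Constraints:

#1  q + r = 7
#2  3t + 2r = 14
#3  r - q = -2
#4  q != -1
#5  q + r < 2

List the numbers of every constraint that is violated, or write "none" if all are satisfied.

The assignment fails constraints 1, 2, 3, 5.

#1 q + r = 2 + 3 = 5, not 7 — fails.
#2 3t + 2r = 3(2) + 2(3) = 12, not 14 — fails.
#3 r - q = 3 - 2 = 1, not -2 — fails.
#4 q = 2, and 2 ≠ -1 — holds.
#5 q + r = 2 + 3 = 5; 5 ≥ 2, bound 2 not met — fails.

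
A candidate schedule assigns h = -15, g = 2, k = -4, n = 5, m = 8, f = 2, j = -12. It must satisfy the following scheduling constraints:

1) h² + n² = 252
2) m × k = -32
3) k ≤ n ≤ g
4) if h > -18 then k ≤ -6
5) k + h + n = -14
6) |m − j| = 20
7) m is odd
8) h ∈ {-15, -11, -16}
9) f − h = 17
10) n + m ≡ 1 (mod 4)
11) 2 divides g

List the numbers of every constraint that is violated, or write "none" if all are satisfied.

The assignment fails constraints 1, 3, 4, and 7.

1) h² + n² = (-15)² + 5² = 225 + 25 = 250, not 252  no
2) m × k = 8 × (-4) = -32  yes
3) values -4, 5, 2; n = 5 is not ≤ g = 2  no
4) h = -15 > -18, so we need k ≤ -6; but k = -4 > -6  no
5) k + h + n = -4 + (-15) + 5 = -14  yes
6) |8 − (-12)| = 20  yes
7) m = 8 is even  no
8) h = -15 is in {-15, -11, -16}  yes
9) f − h = 2 − (-15) = 17  yes
10) n + m = 13; 13 mod 4 = 1  yes
11) 2 / 2 = 1, so 2 divides 2  yes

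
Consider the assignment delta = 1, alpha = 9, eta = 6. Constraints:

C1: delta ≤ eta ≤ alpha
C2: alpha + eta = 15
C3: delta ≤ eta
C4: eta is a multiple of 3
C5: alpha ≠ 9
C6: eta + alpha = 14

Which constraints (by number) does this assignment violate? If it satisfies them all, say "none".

C1: values 1 ≤ 6 ≤ 9  holds
C2: alpha + eta = 9 + 6 = 15  holds
C3: delta = 1, eta = 6; 1 ≤ 6  holds
C4: 6 / 3 = 2, so 3 divides 6  holds
C5: alpha = 9, but 9 is required to differ  fails
C6: eta + alpha = 6 + 9 = 15, not 14  fails

Violated: 5, 6.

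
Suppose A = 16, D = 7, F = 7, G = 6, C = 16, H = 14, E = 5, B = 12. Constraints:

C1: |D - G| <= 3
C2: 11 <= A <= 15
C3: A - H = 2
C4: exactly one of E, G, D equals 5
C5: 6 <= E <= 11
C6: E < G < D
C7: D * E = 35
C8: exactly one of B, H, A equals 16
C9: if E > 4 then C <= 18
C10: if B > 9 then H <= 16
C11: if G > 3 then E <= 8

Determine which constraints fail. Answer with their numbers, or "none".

Violated: 2 and 5.

C1: |7 - 6| = 1; 1 ≤ 3 — holds.
C2: A = 16 is outside [11, 15] — does not hold.
C3: A - H = 16 - 14 = 2 — holds.
C4: E=5, G=6, D=7; 1 of them equals 5 — holds.
C5: E = 5 is outside [6, 11] — does not hold.
C6: values 5 < 6 < 7 — holds.
C7: D * E = 7 * 5 = 35 — holds.
C8: B=12, H=14, A=16; 1 of them equals 16 — holds.
C9: E = 5 > 4, so we need C ≤ 18; C = 16 ≤ 18 — holds.
C10: B = 12 > 9, so we need H ≤ 16; H = 14 ≤ 16 — holds.
C11: G = 6 > 3, so we need E ≤ 8; E = 5 ≤ 8 — holds.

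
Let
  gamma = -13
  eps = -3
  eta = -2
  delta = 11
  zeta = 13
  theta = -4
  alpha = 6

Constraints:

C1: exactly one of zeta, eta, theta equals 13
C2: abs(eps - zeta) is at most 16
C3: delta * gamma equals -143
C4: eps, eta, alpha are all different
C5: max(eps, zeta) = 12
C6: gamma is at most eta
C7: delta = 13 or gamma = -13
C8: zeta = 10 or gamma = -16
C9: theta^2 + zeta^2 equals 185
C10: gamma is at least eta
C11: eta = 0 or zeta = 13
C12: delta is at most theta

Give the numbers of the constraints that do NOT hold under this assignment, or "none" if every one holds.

Constraints 5, 8, 10, 12 are violated.

C1: zeta=13, eta=-2, theta=-4; 1 of them equals 13  ✓
C2: abs(-3 - 13) = 16; 16 ≤ 16  ✓
C3: delta * gamma = 11 * (-13) = -143  ✓
C4: values -3, -2, 6 are pairwise distinct  ✓
C5: max(-3, 13) = 13, not 12  ✗
C6: gamma = -13, eta = -2; -13 ≤ -2  ✓
C7: delta = 11 ≠ 13, but gamma = -13 = -13 (second disjunct)  ✓
C8: zeta = 13 ≠ 10 and gamma = -13 ≠ -16; both disjuncts false  ✗
C9: theta^2 + zeta^2 = (-4)^2 + 13^2 = 16 + 169 = 185  ✓
C10: gamma = -13, eta = -2; -13 < -2 (want ≥)  ✗
C11: eta = -2 ≠ 0, but zeta = 13 = 13 (second disjunct)  ✓
C12: delta = 11, theta = -4; 11 > -4 (want ≤)  ✗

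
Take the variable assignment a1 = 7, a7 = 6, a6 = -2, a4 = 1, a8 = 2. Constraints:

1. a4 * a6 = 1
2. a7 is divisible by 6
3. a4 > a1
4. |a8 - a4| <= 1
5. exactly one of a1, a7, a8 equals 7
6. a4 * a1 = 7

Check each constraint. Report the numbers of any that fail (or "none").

1. a4 * a6 = 1 * (-2) = -2, not 1  no
2. 6 / 6 = 1, so 6 divides 6  yes
3. a4 = 1, a1 = 7; 1 ≤ 7 (want >)  no
4. |2 - 1| = 1; 1 ≤ 1  yes
5. a1=7, a7=6, a8=2; 1 of them equals 7  yes
6. a4 * a1 = 1 * 7 = 7  yes

Constraints 1 and 3 do not hold.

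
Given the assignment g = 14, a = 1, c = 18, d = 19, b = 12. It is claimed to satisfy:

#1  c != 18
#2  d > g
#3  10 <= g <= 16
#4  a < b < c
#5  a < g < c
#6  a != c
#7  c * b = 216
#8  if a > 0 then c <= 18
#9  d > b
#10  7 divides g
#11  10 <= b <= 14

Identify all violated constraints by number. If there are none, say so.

#1 c = 18, but 18 is required to differ — fails.
#2 d = 19, g = 14; 19 > 14 — holds.
#3 g = 14 lies in [10, 16] — holds.
#4 values 1 < 12 < 18 — holds.
#5 values 1 < 14 < 18 — holds.
#6 a = 1, c = 18; distinct — holds.
#7 c * b = 18 * 12 = 216 — holds.
#8 a = 1 > 0, so we need c ≤ 18; c = 18 ≤ 18 — holds.
#9 d = 19, b = 12; 19 > 12 — holds.
#10 14 / 7 = 2, so 7 divides 14 — holds.
#11 b = 12 lies in [10, 14] — holds.

Constraint 1 is violated.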